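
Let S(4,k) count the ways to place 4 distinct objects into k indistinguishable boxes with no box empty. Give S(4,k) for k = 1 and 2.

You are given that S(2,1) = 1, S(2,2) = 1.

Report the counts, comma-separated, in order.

1, 7

r3: T_3,1=1×1+0=1; T_3,2=2×1+1=3
r4: T_4,1=1×1+0=1; T_4,2=2×3+1=7
Read S(4,1) = 1, S(4,2) = 7.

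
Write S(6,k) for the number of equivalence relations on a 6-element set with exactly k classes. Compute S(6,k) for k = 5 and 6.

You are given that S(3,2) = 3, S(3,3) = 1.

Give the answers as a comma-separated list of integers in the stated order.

[4] T[4,3]:3*1+3=6 · T[4,4]:4*0+1=1
[5] T[5,4]:4*1+6=10 · T[5,5]:5*0+1=1
[6] T[6,5]:5*1+10=15 · T[6,6]:6*0+1=1
Read S(6,5) = 15, S(6,6) = 1.

15, 1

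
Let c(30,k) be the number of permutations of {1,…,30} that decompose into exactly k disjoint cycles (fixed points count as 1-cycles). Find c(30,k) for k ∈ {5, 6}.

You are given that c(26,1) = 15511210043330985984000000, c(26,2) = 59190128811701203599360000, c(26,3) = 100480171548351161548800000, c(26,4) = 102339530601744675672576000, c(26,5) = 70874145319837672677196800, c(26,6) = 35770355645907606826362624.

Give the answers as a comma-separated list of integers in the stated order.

49361465831621147825759587123200, 26751280755793398822580822142976

[27] T[27,2]:26*59190128811701203599360000+15511210043330985984000000=1554454559147562279567360000 · T[27,3]:26*100480171548351161548800000+59190128811701203599360000=2671674589068831403868160000 · T[27,4]:26*102339530601744675672576000+100480171548351161548800000=2761307967193712729035776000 · T[27,5]:26*70874145319837672677196800+102339530601744675672576000=1945067308917524165279692800 · T[27,6]:26*35770355645907606826362624+70874145319837672677196800=1000903392113435450162625024
[28] T[28,3]:27*2671674589068831403868160000+1554454559147562279567360000=73689668464006010184007680000 · T[28,4]:27*2761307967193712729035776000+2671674589068831403868160000=77226989703299075087834112000 · T[28,5]:27*1945067308917524165279692800+2761307967193712729035776000=55278125307966865191587481600 · T[28,6]:27*1000903392113435450162625024+1945067308917524165279692800=28969458895980281319670568448
[29] T[29,4]:28*77226989703299075087834112000+73689668464006010184007680000=2236045380156380112643362816000 · T[29,5]:28*55278125307966865191587481600+77226989703299075087834112000=1625014498326371300452283596800 · T[29,6]:28*28969458895980281319670568448+55278125307966865191587481600=866422974395414742142363398144
[30] T[30,5]:29*1625014498326371300452283596800+2236045380156380112643362816000=49361465831621147825759587123200 · T[30,6]:29*866422974395414742142363398144+1625014498326371300452283596800=26751280755793398822580822142976
Read c(30,5) = 49361465831621147825759587123200, c(30,6) = 26751280755793398822580822142976.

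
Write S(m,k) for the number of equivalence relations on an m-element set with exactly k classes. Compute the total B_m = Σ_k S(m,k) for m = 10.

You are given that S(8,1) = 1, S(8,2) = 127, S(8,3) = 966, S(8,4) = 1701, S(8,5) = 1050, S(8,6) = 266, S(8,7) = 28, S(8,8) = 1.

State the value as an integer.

115975

row 9: T[9][1]=1·1+0=1  T[9][2]=2·127+1=255  T[9][3]=3·966+127=3025  T[9][4]=4·1701+966=7770  T[9][5]=5·1050+1701=6951  T[9][6]=6·266+1050=2646  T[9][7]=7·28+266=462  T[9][8]=8·1+28=36  T[9][9]=9·0+1=1
row 10: T[10][1]=1·1+0=1  T[10][2]=2·255+1=511  T[10][3]=3·3025+255=9330  T[10][4]=4·7770+3025=34105  T[10][5]=5·6951+7770=42525  T[10][6]=6·2646+6951=22827  T[10][7]=7·462+2646=5880  T[10][8]=8·36+462=750  T[10][9]=9·1+36=45  T[10][10]=10·0+1=1
B_10 = ΣS(10,k) = 1+511+9330+34105+42525+22827+5880+750+45+1 = 115975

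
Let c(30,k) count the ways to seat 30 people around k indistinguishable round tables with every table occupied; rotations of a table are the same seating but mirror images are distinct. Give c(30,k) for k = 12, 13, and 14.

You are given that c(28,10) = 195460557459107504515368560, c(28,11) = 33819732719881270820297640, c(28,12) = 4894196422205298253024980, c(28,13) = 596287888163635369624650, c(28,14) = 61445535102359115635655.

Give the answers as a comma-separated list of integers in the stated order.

6097272817323042122728617800, 796974693974455191377937300, 88776380550648116217781890

i=29: T(29,11)=195460557459107504515368560+28·33819732719881270820297640=1142413073615783087483702480 | T(29,12)=33819732719881270820297640+28·4894196422205298253024980=170857232541629621904997080 | T(29,13)=4894196422205298253024980+28·596287888163635369624650=21590257290787088602515180 | T(29,14)=596287888163635369624650+28·61445535102359115635655=2316762871029690607422990
i=30: T(30,12)=1142413073615783087483702480+29·170857232541629621904997080=6097272817323042122728617800 | T(30,13)=170857232541629621904997080+29·21590257290787088602515180=796974693974455191377937300 | T(30,14)=21590257290787088602515180+29·2316762871029690607422990=88776380550648116217781890
Read c(30,12) = 6097272817323042122728617800, c(30,13) = 796974693974455191377937300, c(30,14) = 88776380550648116217781890.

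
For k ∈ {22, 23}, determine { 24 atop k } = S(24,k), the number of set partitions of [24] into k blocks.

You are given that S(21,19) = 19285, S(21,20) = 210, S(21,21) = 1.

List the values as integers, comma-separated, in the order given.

r22: T_22,20=20×210+19285=23485; T_22,21=21×1+210=231; T_22,22=22×0+1=1
r23: T_23,21=21×231+23485=28336; T_23,22=22×1+231=253; T_23,23=23×0+1=1
r24: T_24,22=22×253+28336=33902; T_24,23=23×1+253=276
Read S(24,22) = 33902, S(24,23) = 276.

33902, 276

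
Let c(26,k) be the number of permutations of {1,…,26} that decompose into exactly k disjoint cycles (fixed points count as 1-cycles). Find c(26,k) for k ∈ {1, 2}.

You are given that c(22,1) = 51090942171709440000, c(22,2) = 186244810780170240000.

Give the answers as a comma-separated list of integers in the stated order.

@23  (23,1):51090942171709440000·22+0→1124000727777607680000, (23,2):186244810780170240000·22+51090942171709440000→4148476779335454720000
@24  (24,1):1124000727777607680000·23+0→25852016738884976640000, (24,2):4148476779335454720000·23+1124000727777607680000→96538966652493066240000
@25  (25,1):25852016738884976640000·24+0→620448401733239439360000, (25,2):96538966652493066240000·24+25852016738884976640000→2342787216398718566400000
@26  (26,1):620448401733239439360000·25+0→15511210043330985984000000, (26,2):2342787216398718566400000·25+620448401733239439360000→59190128811701203599360000
Read c(26,1) = 15511210043330985984000000, c(26,2) = 59190128811701203599360000.

15511210043330985984000000, 59190128811701203599360000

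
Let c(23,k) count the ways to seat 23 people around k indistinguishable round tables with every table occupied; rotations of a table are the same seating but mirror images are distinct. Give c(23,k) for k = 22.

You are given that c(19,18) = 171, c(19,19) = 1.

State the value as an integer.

[20] T[20,19]:19*1+171=190 · T[20,20]:19*0+1=1
[21] T[21,20]:20*1+190=210 · T[21,21]:20*0+1=1
[22] T[22,21]:21*1+210=231 · T[22,22]:21*0+1=1
[23] T[23,22]:22*1+231=253
Read c(23,22) = 253.

253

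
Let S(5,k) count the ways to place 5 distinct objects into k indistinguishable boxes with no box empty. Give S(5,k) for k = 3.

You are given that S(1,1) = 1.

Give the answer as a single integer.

25

r2: T_2,1=1×1+0=1; T_2,2=2×0+1=1
r3: T_3,1=1×1+0=1; T_3,2=2×1+1=3; T_3,3=3×0+1=1
r4: T_4,2=2×3+1=7; T_4,3=3×1+3=6
r5: T_5,3=3×6+7=25
Read S(5,3) = 25.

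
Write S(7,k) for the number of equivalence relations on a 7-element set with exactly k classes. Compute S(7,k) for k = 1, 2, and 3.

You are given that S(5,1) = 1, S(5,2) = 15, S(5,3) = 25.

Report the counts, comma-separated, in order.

i=6: T(6,1)=0+1·1=1 | T(6,2)=1+2·15=31 | T(6,3)=15+3·25=90
i=7: T(7,1)=0+1·1=1 | T(7,2)=1+2·31=63 | T(7,3)=31+3·90=301
Read S(7,1) = 1, S(7,2) = 63, S(7,3) = 301.

1, 63, 301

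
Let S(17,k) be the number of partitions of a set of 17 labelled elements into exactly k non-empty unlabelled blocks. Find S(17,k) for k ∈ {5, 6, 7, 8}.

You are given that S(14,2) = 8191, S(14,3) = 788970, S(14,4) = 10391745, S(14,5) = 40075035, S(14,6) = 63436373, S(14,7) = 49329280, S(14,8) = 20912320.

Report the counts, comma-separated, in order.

5652751651, 17505749898, 25708104786, 20415995028

i=15: T(15,3)=8191+3·788970=2375101 | T(15,4)=788970+4·10391745=42355950 | T(15,5)=10391745+5·40075035=210766920 | T(15,6)=40075035+6·63436373=420693273 | T(15,7)=63436373+7·49329280=408741333 | T(15,8)=49329280+8·20912320=216627840
i=16: T(16,4)=2375101+4·42355950=171798901 | T(16,5)=42355950+5·210766920=1096190550 | T(16,6)=210766920+6·420693273=2734926558 | T(16,7)=420693273+7·408741333=3281882604 | T(16,8)=408741333+8·216627840=2141764053
i=17: T(17,5)=171798901+5·1096190550=5652751651 | T(17,6)=1096190550+6·2734926558=17505749898 | T(17,7)=2734926558+7·3281882604=25708104786 | T(17,8)=3281882604+8·2141764053=20415995028
Read S(17,5) = 5652751651, S(17,6) = 17505749898, S(17,7) = 25708104786, S(17,8) = 20415995028.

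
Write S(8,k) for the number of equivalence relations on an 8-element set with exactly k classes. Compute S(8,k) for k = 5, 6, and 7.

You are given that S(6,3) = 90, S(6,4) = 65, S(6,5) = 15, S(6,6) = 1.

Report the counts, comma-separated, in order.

1050, 266, 28

r7: T_7,4=4×65+90=350; T_7,5=5×15+65=140; T_7,6=6×1+15=21; T_7,7=7×0+1=1
r8: T_8,5=5×140+350=1050; T_8,6=6×21+140=266; T_8,7=7×1+21=28
Read S(8,5) = 1050, S(8,6) = 266, S(8,7) = 28.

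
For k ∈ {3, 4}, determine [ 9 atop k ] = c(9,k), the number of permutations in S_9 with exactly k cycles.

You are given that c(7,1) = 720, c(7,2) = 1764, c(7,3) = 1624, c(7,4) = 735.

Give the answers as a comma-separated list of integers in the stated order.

118124, 67284

@8  (8,2):1764·7+720→13068, (8,3):1624·7+1764→13132, (8,4):735·7+1624→6769
@9  (9,3):13132·8+13068→118124, (9,4):6769·8+13132→67284
Read c(9,3) = 118124, c(9,4) = 67284.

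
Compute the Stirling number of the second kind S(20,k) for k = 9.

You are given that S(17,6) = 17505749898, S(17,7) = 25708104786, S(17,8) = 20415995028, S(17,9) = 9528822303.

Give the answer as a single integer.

@18  (18,7):25708104786·7+17505749898→197462483400, (18,8):20415995028·8+25708104786→189036065010, (18,9):9528822303·9+20415995028→106175395755
@19  (19,8):189036065010·8+197462483400→1709751003480, (19,9):106175395755·9+189036065010→1144614626805
@20  (20,9):1144614626805·9+1709751003480→12011282644725
Read S(20,9) = 12011282644725.

12011282644725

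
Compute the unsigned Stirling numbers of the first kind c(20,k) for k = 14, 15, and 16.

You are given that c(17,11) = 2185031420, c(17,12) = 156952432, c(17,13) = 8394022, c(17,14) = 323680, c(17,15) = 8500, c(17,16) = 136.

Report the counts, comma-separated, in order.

20692933630, 973941900, 34916946

row 18: T[18][12]=17·156952432+2185031420=4853222764  T[18][13]=17·8394022+156952432=299650806  T[18][14]=17·323680+8394022=13896582  T[18][15]=17·8500+323680=468180  T[18][16]=17·136+8500=10812
row 19: T[19][13]=18·299650806+4853222764=10246937272  T[19][14]=18·13896582+299650806=549789282  T[19][15]=18·468180+13896582=22323822  T[19][16]=18·10812+468180=662796
row 20: T[20][14]=19·549789282+10246937272=20692933630  T[20][15]=19·22323822+549789282=973941900  T[20][16]=19·662796+22323822=34916946
Read c(20,14) = 20692933630, c(20,15) = 973941900, c(20,16) = 34916946.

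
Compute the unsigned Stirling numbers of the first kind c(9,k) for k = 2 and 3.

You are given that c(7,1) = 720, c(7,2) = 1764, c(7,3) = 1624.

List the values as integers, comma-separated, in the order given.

109584, 118124

[8] T[8,1]:7*720+0=5040 · T[8,2]:7*1764+720=13068 · T[8,3]:7*1624+1764=13132
[9] T[9,2]:8*13068+5040=109584 · T[9,3]:8*13132+13068=118124
Read c(9,2) = 109584, c(9,3) = 118124.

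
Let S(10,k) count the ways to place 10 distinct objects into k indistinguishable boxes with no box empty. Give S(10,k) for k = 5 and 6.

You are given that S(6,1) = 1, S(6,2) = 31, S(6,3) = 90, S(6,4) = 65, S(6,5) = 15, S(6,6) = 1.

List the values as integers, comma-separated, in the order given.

42525, 22827

i=7: T(7,2)=1+2·31=63 | T(7,3)=31+3·90=301 | T(7,4)=90+4·65=350 | T(7,5)=65+5·15=140 | T(7,6)=15+6·1=21
i=8: T(8,3)=63+3·301=966 | T(8,4)=301+4·350=1701 | T(8,5)=350+5·140=1050 | T(8,6)=140+6·21=266
i=9: T(9,4)=966+4·1701=7770 | T(9,5)=1701+5·1050=6951 | T(9,6)=1050+6·266=2646
i=10: T(10,5)=7770+5·6951=42525 | T(10,6)=6951+6·2646=22827
Read S(10,5) = 42525, S(10,6) = 22827.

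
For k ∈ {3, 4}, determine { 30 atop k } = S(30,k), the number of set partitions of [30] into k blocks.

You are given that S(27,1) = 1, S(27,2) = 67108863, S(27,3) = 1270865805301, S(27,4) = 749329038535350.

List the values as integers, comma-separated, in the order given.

34314651811530, 48004081105038305

row 28: T[28][1]=1·1+0=1  T[28][2]=2·67108863+1=134217727  T[28][3]=3·1270865805301+67108863=3812664524766  T[28][4]=4·749329038535350+1270865805301=2998587019946701
row 29: T[29][2]=2·134217727+1=268435455  T[29][3]=3·3812664524766+134217727=11438127792025  T[29][4]=4·2998587019946701+3812664524766=11998160744311570
row 30: T[30][3]=3·11438127792025+268435455=34314651811530  T[30][4]=4·11998160744311570+11438127792025=48004081105038305
Read S(30,3) = 34314651811530, S(30,4) = 48004081105038305.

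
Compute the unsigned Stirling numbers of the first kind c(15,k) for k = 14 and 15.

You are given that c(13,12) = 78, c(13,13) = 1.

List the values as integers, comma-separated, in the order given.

105, 1

i=14: T(14,13)=78+13·1=91 | T(14,14)=1+13·0=1
i=15: T(15,14)=91+14·1=105 | T(15,15)=1+14·0=1
Read c(15,14) = 105, c(15,15) = 1.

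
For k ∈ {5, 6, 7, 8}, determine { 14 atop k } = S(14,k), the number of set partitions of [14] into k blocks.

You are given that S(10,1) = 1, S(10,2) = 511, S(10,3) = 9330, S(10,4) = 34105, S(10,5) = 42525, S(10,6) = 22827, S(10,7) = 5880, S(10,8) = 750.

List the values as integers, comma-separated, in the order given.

40075035, 63436373, 49329280, 20912320

@11  (11,2):511·2+1→1023, (11,3):9330·3+511→28501, (11,4):34105·4+9330→145750, (11,5):42525·5+34105→246730, (11,6):22827·6+42525→179487, (11,7):5880·7+22827→63987, (11,8):750·8+5880→11880
@12  (12,3):28501·3+1023→86526, (12,4):145750·4+28501→611501, (12,5):246730·5+145750→1379400, (12,6):179487·6+246730→1323652, (12,7):63987·7+179487→627396, (12,8):11880·8+63987→159027
@13  (13,4):611501·4+86526→2532530, (13,5):1379400·5+611501→7508501, (13,6):1323652·6+1379400→9321312, (13,7):627396·7+1323652→5715424, (13,8):159027·8+627396→1899612
@14  (14,5):7508501·5+2532530→40075035, (14,6):9321312·6+7508501→63436373, (14,7):5715424·7+9321312→49329280, (14,8):1899612·8+5715424→20912320
Read S(14,5) = 40075035, S(14,6) = 63436373, S(14,7) = 49329280, S(14,8) = 20912320.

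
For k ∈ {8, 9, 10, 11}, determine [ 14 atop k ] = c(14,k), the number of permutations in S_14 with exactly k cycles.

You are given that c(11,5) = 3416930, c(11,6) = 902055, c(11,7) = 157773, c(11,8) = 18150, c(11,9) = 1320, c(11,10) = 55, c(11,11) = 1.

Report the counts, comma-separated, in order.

135036473, 16669653, 1474473, 91091

i=12: T(12,6)=3416930+11·902055=13339535 | T(12,7)=902055+11·157773=2637558 | T(12,8)=157773+11·18150=357423 | T(12,9)=18150+11·1320=32670 | T(12,10)=1320+11·55=1925 | T(12,11)=55+11·1=66
i=13: T(13,7)=13339535+12·2637558=44990231 | T(13,8)=2637558+12·357423=6926634 | T(13,9)=357423+12·32670=749463 | T(13,10)=32670+12·1925=55770 | T(13,11)=1925+12·66=2717
i=14: T(14,8)=44990231+13·6926634=135036473 | T(14,9)=6926634+13·749463=16669653 | T(14,10)=749463+13·55770=1474473 | T(14,11)=55770+13·2717=91091
Read c(14,8) = 135036473, c(14,9) = 16669653, c(14,10) = 1474473, c(14,11) = 91091.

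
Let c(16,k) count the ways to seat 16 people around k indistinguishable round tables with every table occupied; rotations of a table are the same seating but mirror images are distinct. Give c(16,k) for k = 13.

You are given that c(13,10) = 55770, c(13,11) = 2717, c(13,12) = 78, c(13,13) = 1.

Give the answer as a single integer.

[14] T[14,11]:13*2717+55770=91091 · T[14,12]:13*78+2717=3731 · T[14,13]:13*1+78=91
[15] T[15,12]:14*3731+91091=143325 · T[15,13]:14*91+3731=5005
[16] T[16,13]:15*5005+143325=218400
Read c(16,13) = 218400.

218400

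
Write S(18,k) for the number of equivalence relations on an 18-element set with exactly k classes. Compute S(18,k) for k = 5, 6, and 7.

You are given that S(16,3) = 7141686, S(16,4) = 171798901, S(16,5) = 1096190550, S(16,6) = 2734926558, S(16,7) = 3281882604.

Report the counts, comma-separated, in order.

28958095545, 110687251039, 197462483400

@17  (17,4):171798901·4+7141686→694337290, (17,5):1096190550·5+171798901→5652751651, (17,6):2734926558·6+1096190550→17505749898, (17,7):3281882604·7+2734926558→25708104786
@18  (18,5):5652751651·5+694337290→28958095545, (18,6):17505749898·6+5652751651→110687251039, (18,7):25708104786·7+17505749898→197462483400
Read S(18,5) = 28958095545, S(18,6) = 110687251039, S(18,7) = 197462483400.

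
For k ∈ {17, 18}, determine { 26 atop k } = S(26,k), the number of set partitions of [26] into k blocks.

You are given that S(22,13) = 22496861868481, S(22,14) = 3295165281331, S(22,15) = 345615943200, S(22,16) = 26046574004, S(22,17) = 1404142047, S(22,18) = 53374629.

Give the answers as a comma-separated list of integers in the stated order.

1343731795378830, 107025546101760

@23  (23,14):3295165281331·14+22496861868481→68629175807115, (23,15):345615943200·15+3295165281331→8479404429331, (23,16):26046574004·16+345615943200→762361127264, (23,17):1404142047·17+26046574004→49916988803, (23,18):53374629·18+1404142047→2364885369
@24  (24,15):8479404429331·15+68629175807115→195820242247080, (24,16):762361127264·16+8479404429331→20677182465555, (24,17):49916988803·17+762361127264→1610949936915, (24,18):2364885369·18+49916988803→92484925445
@25  (25,16):20677182465555·16+195820242247080→526655161695960, (25,17):1610949936915·17+20677182465555→48063331393110, (25,18):92484925445·18+1610949936915→3275678594925
@26  (26,17):48063331393110·17+526655161695960→1343731795378830, (26,18):3275678594925·18+48063331393110→107025546101760
Read S(26,17) = 1343731795378830, S(26,18) = 107025546101760.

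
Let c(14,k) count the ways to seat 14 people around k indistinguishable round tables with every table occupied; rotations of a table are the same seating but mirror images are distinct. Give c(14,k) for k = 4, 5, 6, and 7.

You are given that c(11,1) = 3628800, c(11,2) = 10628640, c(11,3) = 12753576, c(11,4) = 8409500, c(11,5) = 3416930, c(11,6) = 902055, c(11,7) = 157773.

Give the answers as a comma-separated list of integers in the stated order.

20313753096, 9957703756, 3336118786, 790943153

[12] T[12,2]:11*10628640+3628800=120543840 · T[12,3]:11*12753576+10628640=150917976 · T[12,4]:11*8409500+12753576=105258076 · T[12,5]:11*3416930+8409500=45995730 · T[12,6]:11*902055+3416930=13339535 · T[12,7]:11*157773+902055=2637558
[13] T[13,3]:12*150917976+120543840=1931559552 · T[13,4]:12*105258076+150917976=1414014888 · T[13,5]:12*45995730+105258076=657206836 · T[13,6]:12*13339535+45995730=206070150 · T[13,7]:12*2637558+13339535=44990231
[14] T[14,4]:13*1414014888+1931559552=20313753096 · T[14,5]:13*657206836+1414014888=9957703756 · T[14,6]:13*206070150+657206836=3336118786 · T[14,7]:13*44990231+206070150=790943153
Read c(14,4) = 20313753096, c(14,5) = 9957703756, c(14,6) = 3336118786, c(14,7) = 790943153.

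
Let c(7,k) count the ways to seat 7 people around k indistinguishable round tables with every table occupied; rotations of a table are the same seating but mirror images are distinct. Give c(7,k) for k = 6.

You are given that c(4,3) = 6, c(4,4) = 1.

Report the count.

21

i=5: T(5,4)=6+4·1=10 | T(5,5)=1+4·0=1
i=6: T(6,5)=10+5·1=15 | T(6,6)=1+5·0=1
i=7: T(7,6)=15+6·1=21
Read c(7,6) = 21.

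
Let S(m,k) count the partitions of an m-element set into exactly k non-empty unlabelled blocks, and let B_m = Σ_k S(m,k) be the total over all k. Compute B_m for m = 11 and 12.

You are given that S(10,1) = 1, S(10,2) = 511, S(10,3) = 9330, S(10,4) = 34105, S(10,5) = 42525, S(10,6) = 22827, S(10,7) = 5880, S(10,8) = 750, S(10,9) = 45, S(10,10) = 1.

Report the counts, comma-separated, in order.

678570, 4213597

i=11: T(11,1)=0+1·1=1 | T(11,2)=1+2·511=1023 | T(11,3)=511+3·9330=28501 | T(11,4)=9330+4·34105=145750 | T(11,5)=34105+5·42525=246730 | T(11,6)=42525+6·22827=179487 | T(11,7)=22827+7·5880=63987 | T(11,8)=5880+8·750=11880 | T(11,9)=750+9·45=1155 | T(11,10)=45+10·1=55 | T(11,11)=1+11·0=1
i=12: T(12,1)=0+1·1=1 | T(12,2)=1+2·1023=2047 | T(12,3)=1023+3·28501=86526 | T(12,4)=28501+4·145750=611501 | T(12,5)=145750+5·246730=1379400 | T(12,6)=246730+6·179487=1323652 | T(12,7)=179487+7·63987=627396 | T(12,8)=63987+8·11880=159027 | T(12,9)=11880+9·1155=22275 | T(12,10)=1155+10·55=1705 | T(12,11)=55+11·1=66 | T(12,12)=1+12·0=1
B_11 = ΣS(11,k) = 1+1023+28501+145750+246730+179487+63987+11880+1155+55+1 = 678570
B_12 = ΣS(12,k) = 1+2047+86526+611501+1379400+1323652+627396+159027+22275+1705+66+1 = 4213597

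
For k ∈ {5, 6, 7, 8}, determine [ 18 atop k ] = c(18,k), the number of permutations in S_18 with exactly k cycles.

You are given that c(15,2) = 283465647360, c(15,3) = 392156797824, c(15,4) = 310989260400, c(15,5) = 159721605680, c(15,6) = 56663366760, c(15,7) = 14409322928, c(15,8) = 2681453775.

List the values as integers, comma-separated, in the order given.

909299905844112, 369012649234384, 110228466184200, 24871845297936

i=16: T(16,3)=283465647360+15·392156797824=6165817614720 | T(16,4)=392156797824+15·310989260400=5056995703824 | T(16,5)=310989260400+15·159721605680=2706813345600 | T(16,6)=159721605680+15·56663366760=1009672107080 | T(16,7)=56663366760+15·14409322928=272803210680 | T(16,8)=14409322928+15·2681453775=54631129553
i=17: T(17,4)=6165817614720+16·5056995703824=87077748875904 | T(17,5)=5056995703824+16·2706813345600=48366009233424 | T(17,6)=2706813345600+16·1009672107080=18861567058880 | T(17,7)=1009672107080+16·272803210680=5374523477960 | T(17,8)=272803210680+16·54631129553=1146901283528
i=18: T(18,5)=87077748875904+17·48366009233424=909299905844112 | T(18,6)=48366009233424+17·18861567058880=369012649234384 | T(18,7)=18861567058880+17·5374523477960=110228466184200 | T(18,8)=5374523477960+17·1146901283528=24871845297936
Read c(18,5) = 909299905844112, c(18,6) = 369012649234384, c(18,7) = 110228466184200, c(18,8) = 24871845297936.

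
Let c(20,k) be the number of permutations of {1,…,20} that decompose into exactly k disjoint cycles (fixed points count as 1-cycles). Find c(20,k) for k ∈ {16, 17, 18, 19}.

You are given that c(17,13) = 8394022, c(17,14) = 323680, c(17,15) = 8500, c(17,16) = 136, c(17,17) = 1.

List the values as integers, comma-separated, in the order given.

34916946, 920550, 16815, 190

[18] T[18,14]:17*323680+8394022=13896582 · T[18,15]:17*8500+323680=468180 · T[18,16]:17*136+8500=10812 · T[18,17]:17*1+136=153 · T[18,18]:17*0+1=1
[19] T[19,15]:18*468180+13896582=22323822 · T[19,16]:18*10812+468180=662796 · T[19,17]:18*153+10812=13566 · T[19,18]:18*1+153=171 · T[19,19]:18*0+1=1
[20] T[20,16]:19*662796+22323822=34916946 · T[20,17]:19*13566+662796=920550 · T[20,18]:19*171+13566=16815 · T[20,19]:19*1+171=190
Read c(20,16) = 34916946, c(20,17) = 920550, c(20,18) = 16815, c(20,19) = 190.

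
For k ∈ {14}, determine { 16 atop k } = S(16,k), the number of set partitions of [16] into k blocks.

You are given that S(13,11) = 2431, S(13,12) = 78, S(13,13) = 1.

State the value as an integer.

6020

i=14: T(14,12)=2431+12·78=3367 | T(14,13)=78+13·1=91 | T(14,14)=1+14·0=1
i=15: T(15,13)=3367+13·91=4550 | T(15,14)=91+14·1=105
i=16: T(16,14)=4550+14·105=6020
Read S(16,14) = 6020.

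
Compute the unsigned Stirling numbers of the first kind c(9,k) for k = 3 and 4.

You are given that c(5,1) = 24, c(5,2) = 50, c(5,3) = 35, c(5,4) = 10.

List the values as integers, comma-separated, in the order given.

r6: T_6,1=5×24+0=120; T_6,2=5×50+24=274; T_6,3=5×35+50=225; T_6,4=5×10+35=85
r7: T_7,1=6×120+0=720; T_7,2=6×274+120=1764; T_7,3=6×225+274=1624; T_7,4=6×85+225=735
r8: T_8,2=7×1764+720=13068; T_8,3=7×1624+1764=13132; T_8,4=7×735+1624=6769
r9: T_9,3=8×13132+13068=118124; T_9,4=8×6769+13132=67284
Read c(9,3) = 118124, c(9,4) = 67284.

118124, 67284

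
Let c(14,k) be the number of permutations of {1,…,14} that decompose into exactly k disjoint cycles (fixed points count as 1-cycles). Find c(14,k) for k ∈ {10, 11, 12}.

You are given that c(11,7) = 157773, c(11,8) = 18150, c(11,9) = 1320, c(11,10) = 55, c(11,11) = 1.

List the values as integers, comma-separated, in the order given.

i=12: T(12,8)=157773+11·18150=357423 | T(12,9)=18150+11·1320=32670 | T(12,10)=1320+11·55=1925 | T(12,11)=55+11·1=66 | T(12,12)=1+11·0=1
i=13: T(13,9)=357423+12·32670=749463 | T(13,10)=32670+12·1925=55770 | T(13,11)=1925+12·66=2717 | T(13,12)=66+12·1=78
i=14: T(14,10)=749463+13·55770=1474473 | T(14,11)=55770+13·2717=91091 | T(14,12)=2717+13·78=3731
Read c(14,10) = 1474473, c(14,11) = 91091, c(14,12) = 3731.

1474473, 91091, 3731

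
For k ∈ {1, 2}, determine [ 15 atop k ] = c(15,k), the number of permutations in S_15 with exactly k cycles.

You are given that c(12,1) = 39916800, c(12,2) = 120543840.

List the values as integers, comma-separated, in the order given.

r13: T_13,1=12×39916800+0=479001600; T_13,2=12×120543840+39916800=1486442880
r14: T_14,1=13×479001600+0=6227020800; T_14,2=13×1486442880+479001600=19802759040
r15: T_15,1=14×6227020800+0=87178291200; T_15,2=14×19802759040+6227020800=283465647360
Read c(15,1) = 87178291200, c(15,2) = 283465647360.

87178291200, 283465647360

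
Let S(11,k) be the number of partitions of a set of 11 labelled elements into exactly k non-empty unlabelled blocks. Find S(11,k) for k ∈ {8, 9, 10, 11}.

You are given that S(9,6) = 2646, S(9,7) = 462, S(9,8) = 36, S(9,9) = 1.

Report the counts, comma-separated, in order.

@10  (10,7):462·7+2646→5880, (10,8):36·8+462→750, (10,9):1·9+36→45, (10,10):0·10+1→1
@11  (11,8):750·8+5880→11880, (11,9):45·9+750→1155, (11,10):1·10+45→55, (11,11):0·11+1→1
Read S(11,8) = 11880, S(11,9) = 1155, S(11,10) = 55, S(11,11) = 1.

11880, 1155, 55, 1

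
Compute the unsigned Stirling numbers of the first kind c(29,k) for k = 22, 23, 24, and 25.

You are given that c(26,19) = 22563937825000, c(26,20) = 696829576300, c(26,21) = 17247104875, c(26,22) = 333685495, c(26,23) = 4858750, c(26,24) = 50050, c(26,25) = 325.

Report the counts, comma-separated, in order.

i=27: T(27,20)=22563937825000+26·696829576300=40681506808800 | T(27,21)=696829576300+26·17247104875=1145254303050 | T(27,22)=17247104875+26·333685495=25922927745 | T(27,23)=333685495+26·4858750=460012995 | T(27,24)=4858750+26·50050=6160050 | T(27,25)=50050+26·325=58500
i=28: T(28,21)=40681506808800+27·1145254303050=71603372991150 | T(28,22)=1145254303050+27·25922927745=1845173352165 | T(28,23)=25922927745+27·460012995=38343278610 | T(28,24)=460012995+27·6160050=626334345 | T(28,25)=6160050+27·58500=7739550
i=29: T(29,22)=71603372991150+28·1845173352165=123268226851770 | T(29,23)=1845173352165+28·38343278610=2918785153245 | T(29,24)=38343278610+28·626334345=55880640270 | T(29,25)=626334345+28·7739550=843041745
Read c(29,22) = 123268226851770, c(29,23) = 2918785153245, c(29,24) = 55880640270, c(29,25) = 843041745.

123268226851770, 2918785153245, 55880640270, 843041745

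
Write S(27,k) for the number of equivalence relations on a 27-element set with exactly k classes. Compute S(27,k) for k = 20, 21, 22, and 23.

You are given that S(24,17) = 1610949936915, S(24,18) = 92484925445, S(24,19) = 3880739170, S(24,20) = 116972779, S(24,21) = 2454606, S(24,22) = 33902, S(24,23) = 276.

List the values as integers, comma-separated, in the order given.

@25  (25,18):92484925445·18+1610949936915→3275678594925, (25,19):3880739170·19+92484925445→166218969675, (25,20):116972779·20+3880739170→6220194750, (25,21):2454606·21+116972779→168519505, (25,22):33902·22+2454606→3200450, (25,23):276·23+33902→40250
@26  (26,19):166218969675·19+3275678594925→6433839018750, (26,20):6220194750·20+166218969675→290622864675, (26,21):168519505·21+6220194750→9759104355, (26,22):3200450·22+168519505→238929405, (26,23):40250·23+3200450→4126200
@27  (27,20):290622864675·20+6433839018750→12246296312250, (27,21):9759104355·21+290622864675→495564056130, (27,22):238929405·22+9759104355→15015551265, (27,23):4126200·23+238929405→333832005
Read S(27,20) = 12246296312250, S(27,21) = 495564056130, S(27,22) = 15015551265, S(27,23) = 333832005.

12246296312250, 495564056130, 15015551265, 333832005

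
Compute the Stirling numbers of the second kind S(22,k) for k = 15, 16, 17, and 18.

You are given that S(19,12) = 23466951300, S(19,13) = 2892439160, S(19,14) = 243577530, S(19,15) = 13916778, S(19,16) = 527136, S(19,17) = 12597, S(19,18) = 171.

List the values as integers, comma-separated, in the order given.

[20] T[20,13]:13*2892439160+23466951300=61068660380 · T[20,14]:14*243577530+2892439160=6302524580 · T[20,15]:15*13916778+243577530=452329200 · T[20,16]:16*527136+13916778=22350954 · T[20,17]:17*12597+527136=741285 · T[20,18]:18*171+12597=15675
[21] T[21,14]:14*6302524580+61068660380=149304004500 · T[21,15]:15*452329200+6302524580=13087462580 · T[21,16]:16*22350954+452329200=809944464 · T[21,17]:17*741285+22350954=34952799 · T[21,18]:18*15675+741285=1023435
[22] T[22,15]:15*13087462580+149304004500=345615943200 · T[22,16]:16*809944464+13087462580=26046574004 · T[22,17]:17*34952799+809944464=1404142047 · T[22,18]:18*1023435+34952799=53374629
Read S(22,15) = 345615943200, S(22,16) = 26046574004, S(22,17) = 1404142047, S(22,18) = 53374629.

345615943200, 26046574004, 1404142047, 53374629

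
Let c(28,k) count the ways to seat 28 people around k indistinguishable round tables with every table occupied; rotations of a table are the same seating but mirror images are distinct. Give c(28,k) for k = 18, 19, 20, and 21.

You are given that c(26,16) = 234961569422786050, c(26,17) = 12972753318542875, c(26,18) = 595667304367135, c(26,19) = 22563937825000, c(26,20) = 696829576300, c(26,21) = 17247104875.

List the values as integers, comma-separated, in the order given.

r27: T_27,17=26×12972753318542875+234961569422786050=572253155704900800; T_27,18=26×595667304367135+12972753318542875=28460103232088385; T_27,19=26×22563937825000+595667304367135=1182329687817135; T_27,20=26×696829576300+22563937825000=40681506808800; T_27,21=26×17247104875+696829576300=1145254303050
r28: T_28,18=27×28460103232088385+572253155704900800=1340675942971287195; T_28,19=27×1182329687817135+28460103232088385=60383004803151030; T_28,20=27×40681506808800+1182329687817135=2280730371654735; T_28,21=27×1145254303050+40681506808800=71603372991150
Read c(28,18) = 1340675942971287195, c(28,19) = 60383004803151030, c(28,20) = 2280730371654735, c(28,21) = 71603372991150.

1340675942971287195, 60383004803151030, 2280730371654735, 71603372991150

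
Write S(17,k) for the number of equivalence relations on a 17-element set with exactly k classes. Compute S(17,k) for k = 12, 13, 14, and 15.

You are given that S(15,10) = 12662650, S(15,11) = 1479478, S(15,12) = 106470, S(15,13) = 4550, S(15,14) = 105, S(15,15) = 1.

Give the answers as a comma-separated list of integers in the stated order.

62022324, 4910178, 249900, 7820

i=16: T(16,11)=12662650+11·1479478=28936908 | T(16,12)=1479478+12·106470=2757118 | T(16,13)=106470+13·4550=165620 | T(16,14)=4550+14·105=6020 | T(16,15)=105+15·1=120
i=17: T(17,12)=28936908+12·2757118=62022324 | T(17,13)=2757118+13·165620=4910178 | T(17,14)=165620+14·6020=249900 | T(17,15)=6020+15·120=7820
Read S(17,12) = 62022324, S(17,13) = 4910178, S(17,14) = 249900, S(17,15) = 7820.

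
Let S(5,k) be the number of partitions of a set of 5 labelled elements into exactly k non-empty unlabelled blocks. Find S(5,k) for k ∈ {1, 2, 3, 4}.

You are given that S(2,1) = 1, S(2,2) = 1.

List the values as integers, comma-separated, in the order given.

1, 15, 25, 10

r3: T_3,1=1×1+0=1; T_3,2=2×1+1=3; T_3,3=3×0+1=1
r4: T_4,1=1×1+0=1; T_4,2=2×3+1=7; T_4,3=3×1+3=6; T_4,4=4×0+1=1
r5: T_5,1=1×1+0=1; T_5,2=2×7+1=15; T_5,3=3×6+7=25; T_5,4=4×1+6=10
Read S(5,1) = 1, S(5,2) = 15, S(5,3) = 25, S(5,4) = 10.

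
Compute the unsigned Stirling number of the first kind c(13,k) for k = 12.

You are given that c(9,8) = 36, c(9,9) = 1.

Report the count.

78

[10] T[10,9]:9*1+36=45 · T[10,10]:9*0+1=1
[11] T[11,10]:10*1+45=55 · T[11,11]:10*0+1=1
[12] T[12,11]:11*1+55=66 · T[12,12]:11*0+1=1
[13] T[13,12]:12*1+66=78
Read c(13,12) = 78.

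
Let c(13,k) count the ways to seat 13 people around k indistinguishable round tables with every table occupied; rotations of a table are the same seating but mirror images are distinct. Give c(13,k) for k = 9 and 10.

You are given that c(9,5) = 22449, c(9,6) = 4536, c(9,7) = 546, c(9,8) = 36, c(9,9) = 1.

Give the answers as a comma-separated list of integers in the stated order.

749463, 55770

@10  (10,6):4536·9+22449→63273, (10,7):546·9+4536→9450, (10,8):36·9+546→870, (10,9):1·9+36→45, (10,10):0·9+1→1
@11  (11,7):9450·10+63273→157773, (11,8):870·10+9450→18150, (11,9):45·10+870→1320, (11,10):1·10+45→55
@12  (12,8):18150·11+157773→357423, (12,9):1320·11+18150→32670, (12,10):55·11+1320→1925
@13  (13,9):32670·12+357423→749463, (13,10):1925·12+32670→55770
Read c(13,9) = 749463, c(13,10) = 55770.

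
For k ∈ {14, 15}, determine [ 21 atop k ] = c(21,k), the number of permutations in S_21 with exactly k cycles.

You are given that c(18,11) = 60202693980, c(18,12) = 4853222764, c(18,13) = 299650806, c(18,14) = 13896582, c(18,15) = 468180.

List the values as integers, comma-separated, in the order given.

756111184500, 40171771630

@19  (19,12):4853222764·18+60202693980→147560703732, (19,13):299650806·18+4853222764→10246937272, (19,14):13896582·18+299650806→549789282, (19,15):468180·18+13896582→22323822
@20  (20,13):10246937272·19+147560703732→342252511900, (20,14):549789282·19+10246937272→20692933630, (20,15):22323822·19+549789282→973941900
@21  (21,14):20692933630·20+342252511900→756111184500, (21,15):973941900·20+20692933630→40171771630
Read c(21,14) = 756111184500, c(21,15) = 40171771630.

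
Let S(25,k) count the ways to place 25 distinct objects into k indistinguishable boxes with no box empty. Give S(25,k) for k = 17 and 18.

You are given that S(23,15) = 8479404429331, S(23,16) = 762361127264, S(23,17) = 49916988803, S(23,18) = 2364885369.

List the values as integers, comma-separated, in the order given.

48063331393110, 3275678594925

i=24: T(24,16)=8479404429331+16·762361127264=20677182465555 | T(24,17)=762361127264+17·49916988803=1610949936915 | T(24,18)=49916988803+18·2364885369=92484925445
i=25: T(25,17)=20677182465555+17·1610949936915=48063331393110 | T(25,18)=1610949936915+18·92484925445=3275678594925
Read S(25,17) = 48063331393110, S(25,18) = 3275678594925.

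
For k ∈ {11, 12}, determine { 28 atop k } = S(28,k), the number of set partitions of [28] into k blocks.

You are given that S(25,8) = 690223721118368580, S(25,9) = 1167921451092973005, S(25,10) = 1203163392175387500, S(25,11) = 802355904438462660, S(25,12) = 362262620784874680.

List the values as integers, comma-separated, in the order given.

i=26: T(26,9)=690223721118368580+9·1167921451092973005=11201516780955125625 | T(26,10)=1167921451092973005+10·1203163392175387500=13199555372846848005 | T(26,11)=1203163392175387500+11·802355904438462660=10029078340998476760 | T(26,12)=802355904438462660+12·362262620784874680=5149507353856958820
i=27: T(27,10)=11201516780955125625+10·13199555372846848005=143197070509423605675 | T(27,11)=13199555372846848005+11·10029078340998476760=123519417123830092365 | T(27,12)=10029078340998476760+12·5149507353856958820=71823166587281982600
i=28: T(28,11)=143197070509423605675+11·123519417123830092365=1501910658871554621690 | T(28,12)=123519417123830092365+12·71823166587281982600=985397416171213883565
Read S(28,11) = 1501910658871554621690, S(28,12) = 985397416171213883565.

1501910658871554621690, 985397416171213883565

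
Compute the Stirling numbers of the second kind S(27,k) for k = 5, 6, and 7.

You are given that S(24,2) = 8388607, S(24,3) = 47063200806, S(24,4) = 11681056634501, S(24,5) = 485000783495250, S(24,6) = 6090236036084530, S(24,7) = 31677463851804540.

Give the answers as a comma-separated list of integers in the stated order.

61338207158409090, 1359801318005044551, 11647571772911241531

@25  (25,3):47063200806·3+8388607→141197991025, (25,4):11681056634501·4+47063200806→46771289738810, (25,5):485000783495250·5+11681056634501→2436684974110751, (25,6):6090236036084530·6+485000783495250→37026417000002430, (25,7):31677463851804540·7+6090236036084530→227832482998716310
@26  (26,4):46771289738810·4+141197991025→187226356946265, (26,5):2436684974110751·5+46771289738810→12230196160292565, (26,6):37026417000002430·6+2436684974110751→224595186974125331, (26,7):227832482998716310·7+37026417000002430→1631853797991016600
@27  (27,5):12230196160292565·5+187226356946265→61338207158409090, (27,6):224595186974125331·6+12230196160292565→1359801318005044551, (27,7):1631853797991016600·7+224595186974125331→11647571772911241531
Read S(27,5) = 61338207158409090, S(27,6) = 1359801318005044551, S(27,7) = 11647571772911241531.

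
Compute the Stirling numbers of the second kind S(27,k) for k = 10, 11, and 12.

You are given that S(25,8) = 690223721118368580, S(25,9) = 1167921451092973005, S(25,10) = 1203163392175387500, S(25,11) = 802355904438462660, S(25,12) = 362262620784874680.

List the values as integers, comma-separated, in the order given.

143197070509423605675, 123519417123830092365, 71823166587281982600

row 26: T[26][9]=9·1167921451092973005+690223721118368580=11201516780955125625  T[26][10]=10·1203163392175387500+1167921451092973005=13199555372846848005  T[26][11]=11·802355904438462660+1203163392175387500=10029078340998476760  T[26][12]=12·362262620784874680+802355904438462660=5149507353856958820
row 27: T[27][10]=10·13199555372846848005+11201516780955125625=143197070509423605675  T[27][11]=11·10029078340998476760+13199555372846848005=123519417123830092365  T[27][12]=12·5149507353856958820+10029078340998476760=71823166587281982600
Read S(27,10) = 143197070509423605675, S(27,11) = 123519417123830092365, S(27,12) = 71823166587281982600.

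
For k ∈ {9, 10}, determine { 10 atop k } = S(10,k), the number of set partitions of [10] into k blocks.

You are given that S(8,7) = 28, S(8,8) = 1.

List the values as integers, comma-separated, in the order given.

45, 1

i=9: T(9,8)=28+8·1=36 | T(9,9)=1+9·0=1
i=10: T(10,9)=36+9·1=45 | T(10,10)=1+10·0=1
Read S(10,9) = 45, S(10,10) = 1.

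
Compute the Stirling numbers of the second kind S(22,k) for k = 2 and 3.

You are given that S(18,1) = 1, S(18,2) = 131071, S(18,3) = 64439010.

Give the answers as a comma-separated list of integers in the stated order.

row 19: T[19][1]=1·1+0=1  T[19][2]=2·131071+1=262143  T[19][3]=3·64439010+131071=193448101
row 20: T[20][1]=1·1+0=1  T[20][2]=2·262143+1=524287  T[20][3]=3·193448101+262143=580606446
row 21: T[21][1]=1·1+0=1  T[21][2]=2·524287+1=1048575  T[21][3]=3·580606446+524287=1742343625
row 22: T[22][2]=2·1048575+1=2097151  T[22][3]=3·1742343625+1048575=5228079450
Read S(22,2) = 2097151, S(22,3) = 5228079450.

2097151, 5228079450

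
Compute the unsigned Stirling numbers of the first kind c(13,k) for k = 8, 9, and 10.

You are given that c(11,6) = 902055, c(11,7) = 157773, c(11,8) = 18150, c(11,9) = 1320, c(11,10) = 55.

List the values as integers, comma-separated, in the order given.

row 12: T[12][7]=11·157773+902055=2637558  T[12][8]=11·18150+157773=357423  T[12][9]=11·1320+18150=32670  T[12][10]=11·55+1320=1925
row 13: T[13][8]=12·357423+2637558=6926634  T[13][9]=12·32670+357423=749463  T[13][10]=12·1925+32670=55770
Read c(13,8) = 6926634, c(13,9) = 749463, c(13,10) = 55770.

6926634, 749463, 55770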